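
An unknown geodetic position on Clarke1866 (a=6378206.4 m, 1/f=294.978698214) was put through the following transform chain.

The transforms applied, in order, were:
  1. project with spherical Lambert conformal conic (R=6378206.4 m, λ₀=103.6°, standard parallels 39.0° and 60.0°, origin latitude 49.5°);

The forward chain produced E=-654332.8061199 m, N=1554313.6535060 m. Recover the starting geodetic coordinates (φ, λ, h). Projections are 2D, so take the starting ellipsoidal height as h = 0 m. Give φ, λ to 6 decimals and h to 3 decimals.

φ=63.059214°, λ=90.728566°, h=0.000 m

start: E=-654332.8061, N=1554313.6535 m
→ lcc⁻¹: φ=63.05921400°, λ=90.72856600°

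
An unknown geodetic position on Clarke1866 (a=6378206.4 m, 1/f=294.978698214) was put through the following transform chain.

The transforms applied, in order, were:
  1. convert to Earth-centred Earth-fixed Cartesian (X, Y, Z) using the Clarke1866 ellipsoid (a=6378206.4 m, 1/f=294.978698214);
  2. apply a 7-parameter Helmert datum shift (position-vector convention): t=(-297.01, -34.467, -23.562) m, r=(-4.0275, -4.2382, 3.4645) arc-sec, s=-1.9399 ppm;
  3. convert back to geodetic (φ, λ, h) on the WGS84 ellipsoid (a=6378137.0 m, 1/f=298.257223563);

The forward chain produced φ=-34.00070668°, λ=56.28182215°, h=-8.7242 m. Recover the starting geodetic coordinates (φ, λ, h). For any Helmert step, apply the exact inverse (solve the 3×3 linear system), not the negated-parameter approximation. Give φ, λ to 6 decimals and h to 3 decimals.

start: φ=-34.000707°, λ=56.281822°, h=-8.724 m
→ ECEF (a=6378137.000, f=1/298.257223563): X=2938303.5426, Y=4402773.6124, Z=-3546506.6703
→ Helmert⁻¹: X=2938607.3343, Y=4402836.5103, Z=-3546464.3996
→ geod (Bowring, a=6378206.400): φ=-34.00126300°, λ=56.27946500°, h=155.6450 m

φ=-34.001263°, λ=56.279465°, h=155.645 m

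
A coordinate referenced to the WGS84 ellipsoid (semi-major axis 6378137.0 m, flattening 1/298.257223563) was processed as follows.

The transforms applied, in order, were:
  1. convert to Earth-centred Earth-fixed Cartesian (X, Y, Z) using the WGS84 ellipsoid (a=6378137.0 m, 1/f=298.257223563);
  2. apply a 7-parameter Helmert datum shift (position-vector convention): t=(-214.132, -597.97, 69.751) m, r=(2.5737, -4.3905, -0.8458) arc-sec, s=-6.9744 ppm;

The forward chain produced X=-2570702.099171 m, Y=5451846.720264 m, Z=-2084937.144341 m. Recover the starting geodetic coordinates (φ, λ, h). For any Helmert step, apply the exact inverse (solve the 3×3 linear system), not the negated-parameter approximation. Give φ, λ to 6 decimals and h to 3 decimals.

start: X=-2570702.0992, Y=5451846.7203, Z=-2084937.1443 m
→ Helmert⁻¹: X=-2570572.6345, Y=5452446.1610, Z=-2085034.7543
→ geod (Bowring, a=6378137.000): φ=-19.19917600°, λ=115.24167900°, h=2589.4360 m

φ=-19.199176°, λ=115.241679°, h=2589.436 m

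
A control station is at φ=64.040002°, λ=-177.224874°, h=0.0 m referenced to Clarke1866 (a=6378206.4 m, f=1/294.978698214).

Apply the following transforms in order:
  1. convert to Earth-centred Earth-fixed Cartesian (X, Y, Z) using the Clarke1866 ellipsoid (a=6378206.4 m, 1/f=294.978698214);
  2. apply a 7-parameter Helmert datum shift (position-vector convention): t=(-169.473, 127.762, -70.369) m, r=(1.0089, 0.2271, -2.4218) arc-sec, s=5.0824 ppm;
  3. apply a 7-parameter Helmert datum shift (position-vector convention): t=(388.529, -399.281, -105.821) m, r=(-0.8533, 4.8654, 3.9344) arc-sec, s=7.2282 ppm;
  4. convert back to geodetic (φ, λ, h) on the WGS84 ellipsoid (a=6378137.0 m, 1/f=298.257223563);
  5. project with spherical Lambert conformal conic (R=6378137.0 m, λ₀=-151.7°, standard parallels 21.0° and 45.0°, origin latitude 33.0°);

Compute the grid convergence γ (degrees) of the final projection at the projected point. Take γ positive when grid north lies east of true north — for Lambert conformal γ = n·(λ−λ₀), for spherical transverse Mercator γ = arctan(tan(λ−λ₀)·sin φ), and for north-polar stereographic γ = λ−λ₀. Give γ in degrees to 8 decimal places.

start: φ=64.040002°, λ=-177.224874°, h=0.000 m
→ ECEF (a=6378206.400, f=1/294.978698214): X=-2796405.2309, Y=-135550.1423, Z=5711475.8184
→ Helmert 7p (PV): X=-2796584.2194, Y=-135418.1725, Z=5711436.8933
→ Helmert 7p (PV): X=-2796078.5986, Y=-135848.1483, Z=5711438.8826
→ geod (Bowring, a=6378137.000): φ=64.04068835°, λ=-177.21845809°, h=-292.4990 m
→ into lcc (λ₀=-151.7°): φ=64.04068835°, λ−λ₀=-25.51845809°
convergence γ = -14.00222397°

-14.00222397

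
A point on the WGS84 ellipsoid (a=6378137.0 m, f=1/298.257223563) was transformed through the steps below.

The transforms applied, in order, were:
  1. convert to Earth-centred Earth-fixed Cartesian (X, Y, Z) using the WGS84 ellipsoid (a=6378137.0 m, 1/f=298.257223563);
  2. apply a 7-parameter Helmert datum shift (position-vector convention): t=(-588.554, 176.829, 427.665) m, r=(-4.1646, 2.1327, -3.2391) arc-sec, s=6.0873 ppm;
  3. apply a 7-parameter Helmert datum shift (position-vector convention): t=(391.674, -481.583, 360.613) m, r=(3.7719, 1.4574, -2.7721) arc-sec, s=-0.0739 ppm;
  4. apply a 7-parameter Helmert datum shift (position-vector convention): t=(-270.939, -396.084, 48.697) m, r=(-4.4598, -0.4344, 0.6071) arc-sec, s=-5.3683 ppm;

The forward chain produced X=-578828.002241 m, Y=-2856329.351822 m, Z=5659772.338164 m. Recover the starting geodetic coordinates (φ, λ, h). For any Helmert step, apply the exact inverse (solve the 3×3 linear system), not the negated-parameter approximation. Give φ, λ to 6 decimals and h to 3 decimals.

start: X=-578828.0022, Y=-2856329.3518, Z=5659772.3382 m
→ Helmert⁻¹: X=-578556.6559, Y=-2856069.2689, Z=5659693.4897
→ Helmert⁻¹: X=-578949.9836, Y=-2855492.1864, Z=5659381.4218
→ Helmert⁻¹: X=-578371.5734, Y=-2855774.9701, Z=5658855.6694
→ geod (Bowring, a=6378137.000): φ=62.91222000°, λ=-101.44908300°, h=3735.8720 m

φ=62.912220°, λ=-101.449083°, h=3735.872 m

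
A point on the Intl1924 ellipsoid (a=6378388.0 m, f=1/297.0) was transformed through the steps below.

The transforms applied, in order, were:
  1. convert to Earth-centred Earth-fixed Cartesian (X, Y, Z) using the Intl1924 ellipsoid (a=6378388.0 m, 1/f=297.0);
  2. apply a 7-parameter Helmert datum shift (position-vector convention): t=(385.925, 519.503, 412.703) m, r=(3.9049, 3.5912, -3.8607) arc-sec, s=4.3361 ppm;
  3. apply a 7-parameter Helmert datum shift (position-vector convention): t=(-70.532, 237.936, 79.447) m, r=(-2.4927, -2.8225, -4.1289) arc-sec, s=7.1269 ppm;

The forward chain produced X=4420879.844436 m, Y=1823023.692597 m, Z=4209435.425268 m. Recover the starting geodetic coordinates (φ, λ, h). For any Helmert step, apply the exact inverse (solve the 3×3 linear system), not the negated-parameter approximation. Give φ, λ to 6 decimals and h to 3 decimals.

φ=41.548250°, λ=22.405281°, h=969.032 m

start: X=4420879.8444, Y=1823023.6926, Z=4209435.4253 m
→ Helmert⁻¹: X=4420939.9803, Y=1822810.3929, Z=4209287.5118
→ Helmert⁻¹: X=4420427.4967, Y=1822445.4070, Z=4208899.0196
→ geod (Bowring, a=6378388.000): φ=41.54825000°, λ=22.40528100°, h=969.0320 m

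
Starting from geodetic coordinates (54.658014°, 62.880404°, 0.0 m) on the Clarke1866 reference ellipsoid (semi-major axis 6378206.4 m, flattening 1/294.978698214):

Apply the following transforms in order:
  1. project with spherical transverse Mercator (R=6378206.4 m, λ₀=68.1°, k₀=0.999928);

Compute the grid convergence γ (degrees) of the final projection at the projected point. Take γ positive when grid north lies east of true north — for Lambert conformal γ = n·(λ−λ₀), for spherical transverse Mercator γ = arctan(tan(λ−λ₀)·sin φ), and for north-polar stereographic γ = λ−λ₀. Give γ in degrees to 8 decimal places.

-4.26163827

start: φ=54.658014°, λ=62.880404°, h=0.000 m
→ into tm (λ₀=68.1°): φ=54.65801400°, λ−λ₀=-5.21959600°
convergence γ = -4.26163827°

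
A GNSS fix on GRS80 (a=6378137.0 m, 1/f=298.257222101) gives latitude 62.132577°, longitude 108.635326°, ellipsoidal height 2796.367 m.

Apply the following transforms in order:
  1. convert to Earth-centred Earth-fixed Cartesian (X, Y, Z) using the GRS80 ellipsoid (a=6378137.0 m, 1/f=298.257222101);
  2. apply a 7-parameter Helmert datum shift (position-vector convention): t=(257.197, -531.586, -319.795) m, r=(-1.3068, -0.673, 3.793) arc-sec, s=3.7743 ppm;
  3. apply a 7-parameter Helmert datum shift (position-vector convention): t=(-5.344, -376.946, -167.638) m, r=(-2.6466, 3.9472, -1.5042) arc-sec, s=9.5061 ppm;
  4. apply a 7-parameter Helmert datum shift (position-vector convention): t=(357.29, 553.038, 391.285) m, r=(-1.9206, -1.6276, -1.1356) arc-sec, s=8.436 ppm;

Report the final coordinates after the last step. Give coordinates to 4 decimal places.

start: φ=62.132577°, λ=108.635326°, h=2796.367 m
→ ECEF (a=6378137.000, f=1/298.257222101): X=-955579.6711, Y=2833666.9329, Z=5617908.7731
→ Helmert 7p (PV): X=-955396.5193, Y=2833164.0624, Z=5617589.1110
→ Helmert 7p (PV): X=-955282.7818, Y=2832893.0965, Z=5617456.8047
→ Helmert 7p (PV): X=-954962.2806, Y=2833527.5987, Z=5617861.5623

X=-954962.2806 m, Y=2833527.5987 m, Z=5617861.5623 m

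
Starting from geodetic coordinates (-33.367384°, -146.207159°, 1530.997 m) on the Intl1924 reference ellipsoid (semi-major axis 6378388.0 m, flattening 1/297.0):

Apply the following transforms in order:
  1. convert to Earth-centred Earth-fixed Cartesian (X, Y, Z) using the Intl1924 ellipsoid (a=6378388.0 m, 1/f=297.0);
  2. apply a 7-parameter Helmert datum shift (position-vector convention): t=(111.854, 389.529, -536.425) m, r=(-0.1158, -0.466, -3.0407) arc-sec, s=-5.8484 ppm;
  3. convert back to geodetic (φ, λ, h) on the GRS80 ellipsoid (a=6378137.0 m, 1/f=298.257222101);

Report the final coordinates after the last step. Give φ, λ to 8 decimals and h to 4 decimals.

φ=-33.37229241°, λ=-146.21074846°, h=1753.6736 m

start: φ=-33.367384°, λ=-146.207159°, h=1530.997 m
→ ECEF (a=6378388.000, f=1/297.0): X=-4432580.0976, Y=-2966551.7598, Z=-3488954.4329
→ Helmert 7p (PV): X=-4432478.1696, Y=-2966081.4965, Z=-3489478.8018
→ geod (Bowring, a=6378137.000): φ=-33.37229241°, λ=-146.21074846°, h=1753.6736 m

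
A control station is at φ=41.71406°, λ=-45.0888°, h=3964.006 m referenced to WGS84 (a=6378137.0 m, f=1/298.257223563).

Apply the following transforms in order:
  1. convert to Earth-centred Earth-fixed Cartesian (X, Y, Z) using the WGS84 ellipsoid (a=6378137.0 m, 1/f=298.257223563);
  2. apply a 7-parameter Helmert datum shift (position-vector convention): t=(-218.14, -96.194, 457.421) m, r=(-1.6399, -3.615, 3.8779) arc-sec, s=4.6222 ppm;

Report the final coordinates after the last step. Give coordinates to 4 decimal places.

X=3368266.8207 m, Y=-3378952.3091 m, Z=4225149.5492 m

start: φ=41.714060°, λ=-45.088800°, h=3964.006 m
→ ECEF (a=6378137.000, f=1/298.257223563): X=3368479.9051, Y=-3378937.4142, Z=4224586.7008
→ Helmert 7p (PV): X=3368266.8207, Y=-3378952.3091, Z=4225149.5492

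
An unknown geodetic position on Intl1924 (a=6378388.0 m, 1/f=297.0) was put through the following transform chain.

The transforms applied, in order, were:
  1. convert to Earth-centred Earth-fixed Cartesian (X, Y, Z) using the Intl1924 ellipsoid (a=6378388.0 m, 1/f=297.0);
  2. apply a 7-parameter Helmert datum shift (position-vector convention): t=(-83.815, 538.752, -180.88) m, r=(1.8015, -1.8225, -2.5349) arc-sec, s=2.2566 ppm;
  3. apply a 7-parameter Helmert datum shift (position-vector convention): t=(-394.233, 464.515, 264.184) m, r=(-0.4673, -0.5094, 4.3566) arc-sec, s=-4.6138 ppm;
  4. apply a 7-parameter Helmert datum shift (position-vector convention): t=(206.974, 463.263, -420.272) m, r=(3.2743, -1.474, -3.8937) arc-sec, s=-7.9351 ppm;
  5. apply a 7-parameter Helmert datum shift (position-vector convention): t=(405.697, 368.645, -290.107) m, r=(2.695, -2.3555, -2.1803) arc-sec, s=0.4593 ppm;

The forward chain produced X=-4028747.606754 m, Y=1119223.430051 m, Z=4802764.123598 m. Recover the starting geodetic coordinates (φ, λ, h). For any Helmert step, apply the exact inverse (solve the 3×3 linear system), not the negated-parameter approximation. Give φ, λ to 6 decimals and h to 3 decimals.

start: X=-4028747.6068, Y=1119223.4301, Z=4802764.1236 m
→ Helmert⁻¹: X=-4029108.4299, Y=1118874.4377, Z=4803083.4172
→ Helmert⁻¹: X=-4029334.1629, Y=1118420.2398, Z=4803552.8459
→ Helmert⁻¹: X=-4028923.0418, Y=1118035.0972, Z=4803323.3064
→ Helmert⁻¹: X=-4028801.4261, Y=1117486.2649, Z=4803519.1842
→ geod (Bowring, a=6378388.000): φ=49.15542000°, λ=164.49734900°, h=2045.3760 m

φ=49.155420°, λ=164.497349°, h=2045.376 m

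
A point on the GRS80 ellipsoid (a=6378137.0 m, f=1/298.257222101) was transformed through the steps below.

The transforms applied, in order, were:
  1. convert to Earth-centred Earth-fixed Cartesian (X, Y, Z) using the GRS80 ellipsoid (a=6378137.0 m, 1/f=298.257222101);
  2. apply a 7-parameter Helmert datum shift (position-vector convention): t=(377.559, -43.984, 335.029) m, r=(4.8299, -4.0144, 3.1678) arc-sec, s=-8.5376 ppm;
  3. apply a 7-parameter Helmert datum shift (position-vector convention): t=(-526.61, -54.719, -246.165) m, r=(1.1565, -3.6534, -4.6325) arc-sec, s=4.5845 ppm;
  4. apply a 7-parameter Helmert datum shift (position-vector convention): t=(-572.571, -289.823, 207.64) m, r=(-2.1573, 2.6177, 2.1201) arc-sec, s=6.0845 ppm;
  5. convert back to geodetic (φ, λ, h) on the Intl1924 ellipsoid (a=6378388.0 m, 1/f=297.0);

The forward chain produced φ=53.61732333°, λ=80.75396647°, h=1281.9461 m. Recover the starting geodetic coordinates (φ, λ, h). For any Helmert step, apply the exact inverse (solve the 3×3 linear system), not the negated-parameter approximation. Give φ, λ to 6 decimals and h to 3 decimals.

φ=53.610074°, λ=80.742333°, h=1517.374 m

start: φ=53.617323°, λ=80.753966°, h=1281.946 m
→ ECEF (a=6378388.000, f=1/297.0): X=609362.4739, Y=3743259.2598, Z=5112728.4250
→ Helmert⁻¹: X=609904.9280, Y=3743466.5649, Z=5112536.5709
→ Helmert⁻¹: X=610435.2208, Y=3743546.4980, Z=5112727.4947
→ Helmert⁻¹: X=610219.8644, Y=3743732.7824, Z=5112336.5740
→ geod (Bowring, a=6378137.000): φ=53.61007400°, λ=80.74233300°, h=1517.3740 m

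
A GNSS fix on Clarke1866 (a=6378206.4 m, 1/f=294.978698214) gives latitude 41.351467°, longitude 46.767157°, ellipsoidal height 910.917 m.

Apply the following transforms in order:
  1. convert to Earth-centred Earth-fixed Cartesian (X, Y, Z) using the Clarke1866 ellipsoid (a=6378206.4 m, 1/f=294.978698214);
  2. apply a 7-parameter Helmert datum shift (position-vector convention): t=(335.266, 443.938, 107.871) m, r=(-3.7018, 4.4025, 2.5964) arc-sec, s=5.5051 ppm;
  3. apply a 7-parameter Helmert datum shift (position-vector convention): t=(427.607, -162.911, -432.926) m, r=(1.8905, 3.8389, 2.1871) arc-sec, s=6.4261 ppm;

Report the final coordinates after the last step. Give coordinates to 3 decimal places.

start: φ=41.351467°, λ=46.767157°, h=910.917 m
→ ECEF (a=6378206.400, f=1/294.978698214): X=3284890.6085, Y=3494037.4296, Z=4192205.1560
→ Helmert 7p (PV): X=3285289.4546, Y=3494617.1893, Z=4192203.2855
→ Helmert 7p (PV): X=3285779.1420, Y=3494473.1469, Z=4191768.1842

X=3285779.142 m, Y=3494473.147 m, Z=4191768.184 m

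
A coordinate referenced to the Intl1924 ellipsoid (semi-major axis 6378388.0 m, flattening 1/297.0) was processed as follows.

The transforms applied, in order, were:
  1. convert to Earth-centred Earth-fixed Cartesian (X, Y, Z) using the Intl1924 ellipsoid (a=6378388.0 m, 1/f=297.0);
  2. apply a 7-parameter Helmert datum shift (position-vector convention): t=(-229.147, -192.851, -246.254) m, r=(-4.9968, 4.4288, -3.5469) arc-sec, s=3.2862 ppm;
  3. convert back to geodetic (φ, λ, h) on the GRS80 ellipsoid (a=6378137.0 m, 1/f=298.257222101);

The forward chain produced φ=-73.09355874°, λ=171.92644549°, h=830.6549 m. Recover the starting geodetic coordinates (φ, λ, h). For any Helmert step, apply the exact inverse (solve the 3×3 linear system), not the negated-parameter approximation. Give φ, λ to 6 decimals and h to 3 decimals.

φ=-73.096104°, λ=171.915503°, h=348.880 m

start: φ=-73.093559°, λ=171.926445°, h=830.655 m
→ ECEF (a=6378137.000, f=1/298.257222101): X=-1842332.7780, Y=261335.2668, Z=-6081081.4179
→ Helmert⁻¹: X=-1841971.5122, Y=261642.8937, Z=-6080848.3925
→ geod (Bowring, a=6378388.000): φ=-73.09610400°, λ=171.91550300°, h=348.8800 m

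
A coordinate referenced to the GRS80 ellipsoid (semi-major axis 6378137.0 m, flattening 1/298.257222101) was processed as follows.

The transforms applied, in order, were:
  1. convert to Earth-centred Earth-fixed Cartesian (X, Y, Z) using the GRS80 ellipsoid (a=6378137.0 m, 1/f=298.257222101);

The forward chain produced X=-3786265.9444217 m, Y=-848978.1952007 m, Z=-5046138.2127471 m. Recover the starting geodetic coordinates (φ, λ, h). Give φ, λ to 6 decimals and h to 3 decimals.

start: X=-3786265.9444, Y=-848978.1952, Z=-5046138.2127 m
→ geod (Bowring, a=6378137.000): φ=-52.62692700°, λ=-167.36184900°, h=865.4670 m

φ=-52.626927°, λ=-167.361849°, h=865.467 m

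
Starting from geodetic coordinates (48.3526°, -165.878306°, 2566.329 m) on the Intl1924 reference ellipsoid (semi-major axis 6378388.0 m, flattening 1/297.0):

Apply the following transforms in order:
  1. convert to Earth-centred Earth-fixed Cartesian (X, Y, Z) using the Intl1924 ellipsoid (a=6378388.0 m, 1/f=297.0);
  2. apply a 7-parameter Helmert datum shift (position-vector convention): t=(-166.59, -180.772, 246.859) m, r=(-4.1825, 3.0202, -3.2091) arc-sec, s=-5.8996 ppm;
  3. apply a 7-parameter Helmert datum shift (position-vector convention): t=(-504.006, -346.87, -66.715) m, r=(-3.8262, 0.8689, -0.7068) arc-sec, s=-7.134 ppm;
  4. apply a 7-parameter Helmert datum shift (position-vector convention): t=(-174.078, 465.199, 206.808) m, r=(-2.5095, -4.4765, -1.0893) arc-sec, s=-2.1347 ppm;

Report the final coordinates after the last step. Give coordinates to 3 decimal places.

X=-4120839.803 m, Y=-1036240.550 m, Z=4745384.001 m

start: φ=48.352600°, λ=-165.878306°, h=2566.329 m
→ ECEF (a=6378388.000, f=1/297.0): X=-4120018.9539, Y=-1036535.7819, Z=4745027.9105
→ Helmert 7p (PV): X=-4120107.8861, Y=-1036550.1233, Z=4745328.1202
→ Helmert 7p (PV): X=-4120566.0613, Y=-1036787.4555, Z=4745264.1358
→ Helmert 7p (PV): X=-4120839.8032, Y=-1036240.5496, Z=4745384.0009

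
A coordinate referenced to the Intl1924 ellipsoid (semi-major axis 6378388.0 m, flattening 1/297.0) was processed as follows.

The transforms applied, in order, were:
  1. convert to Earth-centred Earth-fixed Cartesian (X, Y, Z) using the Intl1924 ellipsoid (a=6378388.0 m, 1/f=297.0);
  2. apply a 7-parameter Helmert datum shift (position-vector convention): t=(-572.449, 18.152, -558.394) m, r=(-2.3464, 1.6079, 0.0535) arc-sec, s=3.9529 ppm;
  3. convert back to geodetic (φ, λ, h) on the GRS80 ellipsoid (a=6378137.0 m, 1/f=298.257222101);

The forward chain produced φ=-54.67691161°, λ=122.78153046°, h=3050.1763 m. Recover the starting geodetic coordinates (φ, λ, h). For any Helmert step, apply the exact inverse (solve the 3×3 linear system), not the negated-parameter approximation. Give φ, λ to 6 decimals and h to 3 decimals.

start: φ=-54.676912°, λ=122.781530°, h=3050.176 m
→ ECEF (a=6378137.000, f=1/298.257222101): X=-2002105.2832, Y=3108859.7047, Z=-5183159.7528
→ Helmert⁻¹: X=-2001483.7163, Y=3108888.7380, Z=-5182561.1091
→ geod (Bowring, a=6378388.000): φ=-54.67686500°, λ=122.77318900°, h=2191.0490 m

φ=-54.676865°, λ=122.773189°, h=2191.049 m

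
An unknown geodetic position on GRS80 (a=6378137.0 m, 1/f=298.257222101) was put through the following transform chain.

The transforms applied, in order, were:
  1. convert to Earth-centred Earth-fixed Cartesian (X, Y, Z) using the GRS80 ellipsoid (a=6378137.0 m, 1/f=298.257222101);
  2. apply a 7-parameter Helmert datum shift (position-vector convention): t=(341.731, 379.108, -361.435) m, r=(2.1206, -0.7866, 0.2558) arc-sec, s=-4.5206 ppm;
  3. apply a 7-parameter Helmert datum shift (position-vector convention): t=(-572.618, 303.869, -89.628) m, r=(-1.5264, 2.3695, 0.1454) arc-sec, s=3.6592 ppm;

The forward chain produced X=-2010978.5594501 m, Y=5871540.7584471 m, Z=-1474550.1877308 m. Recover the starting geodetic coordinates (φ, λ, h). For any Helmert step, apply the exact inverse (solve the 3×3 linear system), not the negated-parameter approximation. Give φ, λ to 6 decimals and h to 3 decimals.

φ=-13.449546°, λ=108.905950°, h=1342.435 m

start: X=-2010978.5595, Y=5871540.7584, Z=-1474550.1877 m
→ Helmert⁻¹: X=-2010377.5085, Y=5871227.7338, Z=-1474434.8107
→ Helmert⁻¹: X=-2010726.6701, Y=5870862.5037, Z=-1474132.7295
→ geod (Bowring, a=6378137.000): φ=-13.44954600°, λ=108.90595000°, h=1342.4350 m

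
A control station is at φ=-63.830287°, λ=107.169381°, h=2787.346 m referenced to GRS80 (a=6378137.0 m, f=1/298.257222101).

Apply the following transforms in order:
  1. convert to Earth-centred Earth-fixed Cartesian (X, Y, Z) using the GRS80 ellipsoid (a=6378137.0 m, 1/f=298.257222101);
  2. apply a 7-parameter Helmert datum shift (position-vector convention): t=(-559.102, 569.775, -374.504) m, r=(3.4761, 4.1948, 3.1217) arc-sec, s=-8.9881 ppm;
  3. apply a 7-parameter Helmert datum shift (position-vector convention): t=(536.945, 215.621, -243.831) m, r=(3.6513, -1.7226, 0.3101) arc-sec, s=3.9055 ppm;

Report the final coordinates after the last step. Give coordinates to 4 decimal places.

X=-833120.5003 m, Y=2697008.3101 m, Z=-5704384.0657 m

start: φ=-63.830287°, λ=107.169381°, h=2787.346 m
→ ECEF (a=6378137.000, f=1/298.257222101): X=-832989.3562, Y=2696053.3746, Z=-5703897.8700
→ Helmert 7p (PV): X=-833697.7730, Y=2696682.4352, Z=-5704158.7314
→ Helmert 7p (PV): X=-833120.5003, Y=2697008.3101, Z=-5704384.0657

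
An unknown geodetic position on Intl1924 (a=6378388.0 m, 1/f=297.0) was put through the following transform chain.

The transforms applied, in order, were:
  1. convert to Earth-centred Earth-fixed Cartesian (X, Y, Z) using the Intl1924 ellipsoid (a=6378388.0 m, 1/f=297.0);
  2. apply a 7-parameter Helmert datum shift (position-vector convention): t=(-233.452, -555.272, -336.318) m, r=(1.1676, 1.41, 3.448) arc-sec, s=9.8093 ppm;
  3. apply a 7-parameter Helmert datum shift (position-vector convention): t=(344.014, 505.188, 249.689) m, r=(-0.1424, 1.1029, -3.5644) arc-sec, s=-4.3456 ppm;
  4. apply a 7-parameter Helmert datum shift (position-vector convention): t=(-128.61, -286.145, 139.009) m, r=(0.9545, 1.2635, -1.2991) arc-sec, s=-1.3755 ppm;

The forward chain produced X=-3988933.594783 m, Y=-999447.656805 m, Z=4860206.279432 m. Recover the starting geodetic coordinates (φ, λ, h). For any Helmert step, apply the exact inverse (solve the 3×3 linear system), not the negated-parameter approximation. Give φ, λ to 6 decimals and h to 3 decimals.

start: X=-3988933.5948, Y=-999447.6568, Z=4860206.2794 m
→ Helmert⁻¹: X=-3988833.9493, Y=-999165.5186, Z=4860054.1451
→ Helmert⁻¹: X=-3989204.0078, Y=-999747.3421, Z=4859803.5544
→ Helmert⁻¹: X=-3988981.3511, Y=-999088.0761, Z=4860070.5857
→ geod (Bowring, a=6378388.000): φ=49.95527600°, λ=-165.93884800°, h=506.0000 m

φ=49.955276°, λ=-165.938848°, h=506.000 m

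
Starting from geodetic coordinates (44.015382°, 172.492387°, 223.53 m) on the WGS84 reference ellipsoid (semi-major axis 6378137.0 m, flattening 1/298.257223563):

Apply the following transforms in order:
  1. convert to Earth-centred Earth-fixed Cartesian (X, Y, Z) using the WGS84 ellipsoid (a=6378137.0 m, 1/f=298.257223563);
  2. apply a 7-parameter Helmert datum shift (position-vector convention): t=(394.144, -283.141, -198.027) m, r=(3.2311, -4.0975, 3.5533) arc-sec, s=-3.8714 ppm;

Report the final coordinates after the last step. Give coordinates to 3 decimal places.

X=-4554749.962 m, Y=599868.260 m, Z=4409180.038 m

start: φ=44.015382°, λ=172.492387°, h=223.530 m
→ ECEF (a=6378137.000, f=1/298.257223563): X=-4555063.8040, Y=600301.2675, Z=4409476.2190
→ Helmert 7p (PV): X=-4554749.9618, Y=599868.2599, Z=4409180.0377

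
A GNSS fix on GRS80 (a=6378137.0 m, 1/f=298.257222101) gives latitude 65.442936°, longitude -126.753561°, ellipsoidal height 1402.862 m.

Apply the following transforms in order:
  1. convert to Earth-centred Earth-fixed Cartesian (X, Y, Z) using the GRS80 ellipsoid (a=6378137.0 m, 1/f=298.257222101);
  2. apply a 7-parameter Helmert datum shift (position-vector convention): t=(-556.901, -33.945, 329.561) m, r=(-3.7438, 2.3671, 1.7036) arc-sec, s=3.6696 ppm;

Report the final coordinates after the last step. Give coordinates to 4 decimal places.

X=-1591378.6887 m, Y=-2130147.1263 m, Z=5780091.5272 m

start: φ=65.442936°, λ=-126.753561°, h=1402.862 m
→ ECEF (a=6378137.000, f=1/298.257222101): X=-1590899.8717, Y=-2130197.1289, Z=5779683.8356
→ Helmert 7p (PV): X=-1591378.6887, Y=-2130147.1263, Z=5780091.5272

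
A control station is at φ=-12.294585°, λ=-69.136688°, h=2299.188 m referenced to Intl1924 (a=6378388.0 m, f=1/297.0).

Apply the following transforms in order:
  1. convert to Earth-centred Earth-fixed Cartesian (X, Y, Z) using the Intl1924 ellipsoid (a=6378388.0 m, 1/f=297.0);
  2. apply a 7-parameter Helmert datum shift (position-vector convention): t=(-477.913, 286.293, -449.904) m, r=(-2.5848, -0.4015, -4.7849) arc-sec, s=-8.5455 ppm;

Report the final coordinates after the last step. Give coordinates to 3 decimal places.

start: φ=-12.294585°, λ=-69.136688°, h=2299.188 m
→ ECEF (a=6378388.000, f=1/297.0): X=2220638.3030, Y=-5826468.9207, Z=-1349765.9774
→ Helmert 7p (PV): X=2220008.8805, Y=-5826201.2656, Z=-1350127.0110

X=2220008.880 m, Y=-5826201.266 m, Z=-1350127.011 m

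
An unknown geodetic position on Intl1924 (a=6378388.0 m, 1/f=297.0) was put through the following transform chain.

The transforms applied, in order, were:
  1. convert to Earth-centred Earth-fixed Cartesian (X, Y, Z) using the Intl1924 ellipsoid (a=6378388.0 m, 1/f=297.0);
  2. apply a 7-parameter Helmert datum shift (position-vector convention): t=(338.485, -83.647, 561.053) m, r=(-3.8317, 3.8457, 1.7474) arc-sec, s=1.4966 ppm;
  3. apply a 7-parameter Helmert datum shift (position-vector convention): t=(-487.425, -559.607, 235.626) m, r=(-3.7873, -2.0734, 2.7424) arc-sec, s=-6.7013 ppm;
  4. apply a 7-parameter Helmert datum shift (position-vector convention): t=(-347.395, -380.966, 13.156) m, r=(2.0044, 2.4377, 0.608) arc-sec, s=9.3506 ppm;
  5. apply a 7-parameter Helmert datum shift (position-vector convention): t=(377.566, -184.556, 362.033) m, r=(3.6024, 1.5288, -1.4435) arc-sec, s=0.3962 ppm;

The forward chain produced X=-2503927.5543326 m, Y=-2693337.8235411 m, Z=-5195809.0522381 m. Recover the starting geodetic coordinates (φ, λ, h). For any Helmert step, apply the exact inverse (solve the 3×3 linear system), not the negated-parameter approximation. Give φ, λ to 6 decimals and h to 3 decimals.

start: X=-2503927.5543, Y=-2693337.8235, Z=-5195809.0522 m
→ Helmert⁻¹: X=-2504246.7670, Y=-2693260.4762, Z=-5196140.5500
→ Helmert⁻¹: X=-2503822.4878, Y=-2692897.4437, Z=-5196108.5417
→ Helmert⁻¹: X=-2503439.8680, Y=-2692227.1814, Z=-5196403.2582
→ Helmert⁻¹: X=-2503700.5154, Y=-2692021.7513, Z=-5197053.2223
→ geod (Bowring, a=6378388.000): φ=-54.90675200°, λ=-132.92419800°, h=1863.5500 m

φ=-54.906752°, λ=-132.924198°, h=1863.550 m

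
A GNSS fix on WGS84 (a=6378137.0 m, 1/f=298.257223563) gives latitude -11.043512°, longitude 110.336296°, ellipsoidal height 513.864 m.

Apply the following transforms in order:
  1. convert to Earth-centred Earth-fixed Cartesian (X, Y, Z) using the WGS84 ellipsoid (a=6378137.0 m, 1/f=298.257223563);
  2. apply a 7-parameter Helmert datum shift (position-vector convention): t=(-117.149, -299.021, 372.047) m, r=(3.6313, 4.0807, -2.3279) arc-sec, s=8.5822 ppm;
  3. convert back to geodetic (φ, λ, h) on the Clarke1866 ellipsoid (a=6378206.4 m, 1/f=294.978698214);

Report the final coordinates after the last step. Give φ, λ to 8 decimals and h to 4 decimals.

φ=-11.04008314°, λ=110.33774361°, h=201.2282 m

start: φ=-11.043512°, λ=110.336296°, h=513.864 m
→ ECEF (a=6378137.000, f=1/298.257223563): X=-2175987.8248, Y=5871026.6759, Z=-1213828.8858
→ Helmert 7p (PV): X=-2176081.4020, Y=5870823.9693, Z=-1213320.8459
→ geod (Bowring, a=6378206.400): φ=-11.04008314°, λ=110.33774361°, h=201.2282 m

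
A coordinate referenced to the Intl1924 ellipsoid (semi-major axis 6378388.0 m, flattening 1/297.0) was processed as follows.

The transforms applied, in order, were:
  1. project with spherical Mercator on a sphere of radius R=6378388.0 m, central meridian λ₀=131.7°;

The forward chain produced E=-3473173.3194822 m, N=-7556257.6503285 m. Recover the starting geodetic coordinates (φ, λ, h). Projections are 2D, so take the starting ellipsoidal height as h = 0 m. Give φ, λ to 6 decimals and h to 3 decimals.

start: E=-3473173.3195, N=-7556257.6503 m
→ merc⁻¹: φ=-55.98766400°, λ=100.50118100°

φ=-55.987664°, λ=100.501181°, h=0.000 m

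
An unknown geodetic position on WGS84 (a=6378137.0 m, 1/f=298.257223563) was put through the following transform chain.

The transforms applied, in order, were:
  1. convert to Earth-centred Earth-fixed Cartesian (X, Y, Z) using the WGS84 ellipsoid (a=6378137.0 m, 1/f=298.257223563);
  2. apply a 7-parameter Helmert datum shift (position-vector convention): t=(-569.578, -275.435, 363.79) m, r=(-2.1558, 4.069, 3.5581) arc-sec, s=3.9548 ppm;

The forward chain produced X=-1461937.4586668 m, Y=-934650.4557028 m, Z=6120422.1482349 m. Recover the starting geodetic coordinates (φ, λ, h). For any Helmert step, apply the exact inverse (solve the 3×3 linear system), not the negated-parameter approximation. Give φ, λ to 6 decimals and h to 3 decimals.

start: X=-1461937.4587, Y=-934650.4557, Z=6120422.1482 m
→ Helmert⁻¹: X=-1461498.9496, Y=-934410.0782, Z=6119995.5575
→ geod (Bowring, a=6378137.000): φ=74.27557500°, λ=-147.40716500°, h=2753.2950 m

φ=74.275575°, λ=-147.407165°, h=2753.295 m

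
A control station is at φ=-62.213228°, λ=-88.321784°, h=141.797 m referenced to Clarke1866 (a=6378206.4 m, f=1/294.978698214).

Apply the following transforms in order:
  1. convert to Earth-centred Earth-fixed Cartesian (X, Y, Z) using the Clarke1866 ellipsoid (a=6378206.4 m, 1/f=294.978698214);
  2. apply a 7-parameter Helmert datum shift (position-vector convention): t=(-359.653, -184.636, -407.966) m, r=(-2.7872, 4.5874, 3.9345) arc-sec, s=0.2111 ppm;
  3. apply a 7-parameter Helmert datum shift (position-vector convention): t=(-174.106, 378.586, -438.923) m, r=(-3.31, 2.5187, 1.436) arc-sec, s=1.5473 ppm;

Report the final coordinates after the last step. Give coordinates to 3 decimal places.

X=86663.727 m, Y=-2980077.489 m, Z=-5620334.782 m

start: φ=-62.213228°, λ=-88.321784°, h=141.797 m
→ ECEF (a=6378206.400, f=1/294.978698214): X=87313.3451, Y=-2980102.3479, Z=-5619563.1039
→ Helmert 7p (PV): X=86885.5750, Y=-2980361.8831, Z=-5619933.9288
→ Helmert 7p (PV): X=86663.7274, Y=-2980077.4888, Z=-5620334.7815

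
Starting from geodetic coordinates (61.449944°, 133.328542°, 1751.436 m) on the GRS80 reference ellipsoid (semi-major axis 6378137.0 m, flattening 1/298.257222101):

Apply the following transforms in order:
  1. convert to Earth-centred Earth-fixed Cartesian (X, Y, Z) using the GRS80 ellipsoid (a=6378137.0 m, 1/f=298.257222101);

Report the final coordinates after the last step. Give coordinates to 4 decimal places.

start: φ=61.449944°, λ=133.328542°, h=1751.436 m
→ ECEF (a=6378137.000, f=1/298.257222101): X=-2097668.4914, Y=2223771.2303, Z=5581016.2785

X=-2097668.4914 m, Y=2223771.2303 m, Z=5581016.2785 m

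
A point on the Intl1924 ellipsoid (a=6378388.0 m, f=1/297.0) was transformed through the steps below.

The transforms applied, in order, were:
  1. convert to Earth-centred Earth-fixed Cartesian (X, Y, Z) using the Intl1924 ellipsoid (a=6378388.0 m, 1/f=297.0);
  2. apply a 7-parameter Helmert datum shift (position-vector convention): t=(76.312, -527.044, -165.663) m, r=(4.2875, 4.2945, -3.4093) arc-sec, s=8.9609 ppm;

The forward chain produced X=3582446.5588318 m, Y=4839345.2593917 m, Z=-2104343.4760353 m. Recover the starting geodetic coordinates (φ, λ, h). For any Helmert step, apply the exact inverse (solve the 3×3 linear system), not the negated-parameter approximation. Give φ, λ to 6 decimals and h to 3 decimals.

start: X=3582446.5588, Y=4839345.2594, Z=-2104343.4760 m
→ Helmert⁻¹: X=3582301.9591, Y=4839844.4067, Z=-2104184.9761
→ geod (Bowring, a=6378388.000): φ=-19.38272400°, λ=53.49230900°, h=2405.9130 m

φ=-19.382724°, λ=53.492309°, h=2405.913 m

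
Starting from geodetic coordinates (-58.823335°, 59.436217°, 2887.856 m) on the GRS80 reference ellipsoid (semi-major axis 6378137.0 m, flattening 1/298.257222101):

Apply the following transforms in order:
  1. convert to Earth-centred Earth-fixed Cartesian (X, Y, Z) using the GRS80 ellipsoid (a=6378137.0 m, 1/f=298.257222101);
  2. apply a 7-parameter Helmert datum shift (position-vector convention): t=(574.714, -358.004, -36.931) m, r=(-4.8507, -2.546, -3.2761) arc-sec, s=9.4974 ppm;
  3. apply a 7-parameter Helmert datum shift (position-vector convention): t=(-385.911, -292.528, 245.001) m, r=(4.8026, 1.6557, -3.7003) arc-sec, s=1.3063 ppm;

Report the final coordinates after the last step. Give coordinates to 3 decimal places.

X=1684184.927 m, Y=2850682.489 m, Z=-5436089.454 m

start: φ=-58.823335°, λ=59.436217°, h=2887.856 m
→ ECEF (a=6378137.000, f=1/298.257222101): X=1683858.0351, Y=2851360.4473, Z=-5436245.3778
→ Helmert 7p (PV): X=1684561.1321, Y=2850874.9342, Z=-5436380.2100
→ Helmert 7p (PV): X=1684184.9269, Y=2850682.4890, Z=-5436089.4538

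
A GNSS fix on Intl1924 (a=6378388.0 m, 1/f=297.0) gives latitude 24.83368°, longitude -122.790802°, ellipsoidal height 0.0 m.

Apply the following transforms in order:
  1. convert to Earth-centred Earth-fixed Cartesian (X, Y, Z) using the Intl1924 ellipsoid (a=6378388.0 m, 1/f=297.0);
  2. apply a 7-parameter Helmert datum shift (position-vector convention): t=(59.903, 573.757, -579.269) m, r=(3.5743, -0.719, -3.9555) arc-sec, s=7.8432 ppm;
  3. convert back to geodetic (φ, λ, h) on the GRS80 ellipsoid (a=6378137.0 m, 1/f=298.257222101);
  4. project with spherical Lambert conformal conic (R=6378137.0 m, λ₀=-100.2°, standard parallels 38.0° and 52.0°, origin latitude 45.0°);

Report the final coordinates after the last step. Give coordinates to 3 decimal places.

start: φ=24.833680°, λ=-122.790802°, h=0.000 m
→ ECEF (a=6378388.000, f=1/297.0): X=-3136802.2949, Y=-4869080.8534, Z=2662401.3812
→ Helmert 7p (PV): X=-3136869.6494, Y=-4868531.2675, Z=2661747.6841
→ geod (Bowring, a=6378137.000): φ=24.82930999°, λ=-122.79430669°, h=-425.7720 m
→ lcc (R=6378137.0, λ₀=-100.2°): E=-2369610.0799, N=-1940046.5126

E=-2369610.080 m, N=-1940046.513 m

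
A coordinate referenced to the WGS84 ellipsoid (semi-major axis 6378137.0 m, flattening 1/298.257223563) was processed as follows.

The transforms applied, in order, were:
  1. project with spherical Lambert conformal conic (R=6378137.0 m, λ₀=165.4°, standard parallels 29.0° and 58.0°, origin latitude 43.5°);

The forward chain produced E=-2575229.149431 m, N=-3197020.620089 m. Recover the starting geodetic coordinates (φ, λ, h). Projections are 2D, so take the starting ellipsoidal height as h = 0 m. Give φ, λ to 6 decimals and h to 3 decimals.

start: E=-2575229.1494, N=-3197020.6201 m
→ lcc⁻¹: φ=12.26224200°, λ=143.89252800°

φ=12.262242°, λ=143.892528°, h=0.000 m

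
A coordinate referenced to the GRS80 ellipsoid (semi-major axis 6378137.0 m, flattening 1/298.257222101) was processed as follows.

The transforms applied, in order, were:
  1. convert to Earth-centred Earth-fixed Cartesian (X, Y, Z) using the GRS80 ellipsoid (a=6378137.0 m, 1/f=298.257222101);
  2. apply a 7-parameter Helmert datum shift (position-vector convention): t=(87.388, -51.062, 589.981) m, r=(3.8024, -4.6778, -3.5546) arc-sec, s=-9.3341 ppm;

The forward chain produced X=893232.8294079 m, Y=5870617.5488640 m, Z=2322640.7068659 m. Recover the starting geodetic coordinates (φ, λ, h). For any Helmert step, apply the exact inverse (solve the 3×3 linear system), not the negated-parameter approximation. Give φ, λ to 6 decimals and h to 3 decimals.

start: X=893232.8294, Y=5870617.5489, Z=2322640.7069 m
→ Helmert⁻¹: X=893105.2644, Y=5870781.6038, Z=2321943.9207
→ geod (Bowring, a=6378137.000): φ=21.48681700°, λ=81.35007700°, h=849.4270 m

φ=21.486817°, λ=81.350077°, h=849.427 m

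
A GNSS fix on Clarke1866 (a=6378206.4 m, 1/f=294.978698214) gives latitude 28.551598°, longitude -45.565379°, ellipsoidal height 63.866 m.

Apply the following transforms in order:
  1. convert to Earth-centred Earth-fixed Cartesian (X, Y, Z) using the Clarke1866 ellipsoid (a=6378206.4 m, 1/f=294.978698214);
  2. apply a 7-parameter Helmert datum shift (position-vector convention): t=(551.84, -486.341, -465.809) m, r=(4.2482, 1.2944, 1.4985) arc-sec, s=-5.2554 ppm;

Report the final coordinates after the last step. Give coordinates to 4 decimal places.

start: φ=28.551598°, λ=-45.565379°, h=63.866 m
→ ECEF (a=6378206.400, f=1/294.978698214): X=3925380.7360, Y=-4003624.5196, Z=3030203.7434
→ Helmert 7p (PV): X=3925960.0482, Y=-4004123.7118, Z=3029614.9185

X=3925960.0482 m, Y=-4004123.7118 m, Z=3029614.9185 m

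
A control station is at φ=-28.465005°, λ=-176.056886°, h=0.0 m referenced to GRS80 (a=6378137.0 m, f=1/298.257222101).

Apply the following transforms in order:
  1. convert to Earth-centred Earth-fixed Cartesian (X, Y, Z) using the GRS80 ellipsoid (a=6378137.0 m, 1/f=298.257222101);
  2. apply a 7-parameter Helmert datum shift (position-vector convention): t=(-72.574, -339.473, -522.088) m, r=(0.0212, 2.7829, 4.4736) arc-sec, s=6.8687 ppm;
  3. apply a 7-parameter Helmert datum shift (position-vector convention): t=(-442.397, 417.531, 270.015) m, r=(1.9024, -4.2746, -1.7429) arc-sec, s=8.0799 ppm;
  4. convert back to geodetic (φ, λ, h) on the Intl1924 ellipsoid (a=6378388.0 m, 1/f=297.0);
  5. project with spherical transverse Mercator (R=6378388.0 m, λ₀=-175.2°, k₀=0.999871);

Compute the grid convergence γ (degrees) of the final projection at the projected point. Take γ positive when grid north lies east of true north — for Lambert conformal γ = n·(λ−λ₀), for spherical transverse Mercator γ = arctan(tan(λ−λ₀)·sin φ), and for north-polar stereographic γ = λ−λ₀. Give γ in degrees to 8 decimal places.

start: φ=-28.465005°, λ=-176.056886°, h=0.000 m
→ ECEF (a=6378137.000, f=1/298.257222101): X=-5598059.0033, Y=-385869.6060, Z=-3021907.8477
→ Helmert 7p (PV): X=-5598202.4312, Y=-386332.8339, Z=-3022375.2031
→ Helmert 7p (PV): X=-5598630.6898, Y=-385843.2444, Z=-3022249.1890
→ geod (Bowring, a=6378388.000): φ=-28.46595715°, λ=-176.05755588°, h=432.1852 m
→ into tm (λ₀=-175.2°): φ=-28.46595715°, λ−λ₀=-0.85755588°
convergence γ = 0.40876604°

0.40876604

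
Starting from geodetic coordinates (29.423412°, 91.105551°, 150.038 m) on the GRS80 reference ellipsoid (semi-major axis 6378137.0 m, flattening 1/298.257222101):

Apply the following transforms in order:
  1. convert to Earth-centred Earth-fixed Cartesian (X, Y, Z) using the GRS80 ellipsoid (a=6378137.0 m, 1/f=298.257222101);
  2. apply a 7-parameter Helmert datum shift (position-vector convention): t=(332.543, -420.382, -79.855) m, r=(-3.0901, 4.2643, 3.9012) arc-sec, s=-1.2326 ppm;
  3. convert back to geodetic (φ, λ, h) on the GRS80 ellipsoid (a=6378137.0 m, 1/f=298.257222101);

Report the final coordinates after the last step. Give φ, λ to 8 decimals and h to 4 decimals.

start: φ=29.423412°, λ=91.105551°, h=150.038 m
→ ECEF (a=6378137.000, f=1/298.257222101): X=-107277.6045, Y=5559029.9638, Z=3114936.9589
→ Helmert 7p (PV): X=-106985.6723, Y=5558647.3662, Z=3114772.2013
→ geod (Bowring, a=6378137.000): φ=29.42383764°, λ=91.10261910°, h=-268.9858 m

φ=29.42383764°, λ=91.10261910°, h=-268.9858 m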